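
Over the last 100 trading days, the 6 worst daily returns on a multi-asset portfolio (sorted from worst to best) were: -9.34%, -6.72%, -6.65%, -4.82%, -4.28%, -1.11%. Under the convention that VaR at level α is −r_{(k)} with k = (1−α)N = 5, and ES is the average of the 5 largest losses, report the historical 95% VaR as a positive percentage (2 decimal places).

4.28%

k = 5; the 5th lowest return is -4.28%, so VaR = 4.28%.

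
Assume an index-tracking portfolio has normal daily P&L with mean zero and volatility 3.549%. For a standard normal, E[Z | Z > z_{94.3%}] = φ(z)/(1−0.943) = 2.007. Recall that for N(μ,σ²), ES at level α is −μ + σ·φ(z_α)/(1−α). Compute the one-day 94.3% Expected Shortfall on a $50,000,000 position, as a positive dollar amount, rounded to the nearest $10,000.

ES = 3.549% × 2.007 = 7.123%.
On $50,000,000: 0.07123 × $50,000,000 = $3,561,500.

$3,560,000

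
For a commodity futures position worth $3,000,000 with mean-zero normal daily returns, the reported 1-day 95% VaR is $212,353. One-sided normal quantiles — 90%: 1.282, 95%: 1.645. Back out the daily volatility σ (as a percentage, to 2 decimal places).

VaR as a fraction: $212,353 / $3,000,000 = 7.078%.
σ = VaR / z = 7.078% / 1.645 = 4.303%.

4.30%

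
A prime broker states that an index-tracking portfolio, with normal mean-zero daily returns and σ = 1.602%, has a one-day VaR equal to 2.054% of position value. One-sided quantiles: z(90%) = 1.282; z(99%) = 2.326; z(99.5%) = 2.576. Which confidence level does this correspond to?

Implied z = VaR/σ = 2.054 / 1.602 = 1.282.
This matches z(90%) = 1.282.

90%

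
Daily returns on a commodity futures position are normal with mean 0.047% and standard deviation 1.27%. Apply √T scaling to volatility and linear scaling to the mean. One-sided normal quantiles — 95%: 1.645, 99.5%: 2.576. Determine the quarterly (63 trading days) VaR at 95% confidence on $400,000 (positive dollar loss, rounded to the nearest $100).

$54,500

σ_{63d} = 1.27% × √63 = 10.080%; μ_{63d} = 63 × 0.047% = 2.961%.
VaR = −(2.961%) + 1.645 × 10.080% = 13.621%.
On $400,000: 0.13621 × $400,000 = $54,484.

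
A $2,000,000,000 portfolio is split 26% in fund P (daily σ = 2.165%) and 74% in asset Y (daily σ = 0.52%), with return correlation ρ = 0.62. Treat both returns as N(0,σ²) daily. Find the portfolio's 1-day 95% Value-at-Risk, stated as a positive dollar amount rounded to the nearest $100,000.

σ_p² = 0.26²·2.165² + 0.74²·0.52² + 2·0.62·0.26·0.74·2.165·0.52 = 0.7335 (%²).
σ_p = √0.7335 = 0.856%.
At 95%, z = 1.645.
VaR = 1.645 × 0.856% = 1.408%; on $2,000,000,000 that is $28,160,000.

$28,200,000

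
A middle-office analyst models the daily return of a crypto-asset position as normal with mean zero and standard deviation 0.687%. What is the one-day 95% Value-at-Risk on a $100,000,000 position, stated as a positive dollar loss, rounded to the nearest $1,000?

At 95% one-sided, z = 1.645.
VaR = z·σ = 1.645 × 0.687% = 1.130%.
On $100,000,000: 0.01130 × $100,000,000 = $1,130,000.

$1,130,000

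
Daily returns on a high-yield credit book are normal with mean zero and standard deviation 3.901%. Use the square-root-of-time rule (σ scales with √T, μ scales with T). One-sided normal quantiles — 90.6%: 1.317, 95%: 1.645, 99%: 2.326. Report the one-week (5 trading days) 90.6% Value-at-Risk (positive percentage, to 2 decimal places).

11.49%

σ_{5d} = 3.901% × √5 = 8.723%.
VaR = 1.317 × 8.723% = 11.488%.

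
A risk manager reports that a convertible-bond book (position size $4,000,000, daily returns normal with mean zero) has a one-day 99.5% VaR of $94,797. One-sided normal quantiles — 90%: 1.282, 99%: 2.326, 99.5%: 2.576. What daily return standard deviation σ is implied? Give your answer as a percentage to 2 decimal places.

VaR as a fraction: $94,797 / $4,000,000 = 2.370%.
σ = VaR / z = 2.370% / 2.576 = 0.920%.

0.92%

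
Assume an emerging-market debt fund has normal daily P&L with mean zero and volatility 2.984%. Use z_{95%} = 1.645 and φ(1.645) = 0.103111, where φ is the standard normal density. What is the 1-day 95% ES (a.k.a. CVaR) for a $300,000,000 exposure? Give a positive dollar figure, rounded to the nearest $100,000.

Tail multiplier: φ(z)/(1−α) = 0.103111 / 0.05 = 2.062.
ES = 2.984% × 2.062 = 6.153%.
On $300,000,000: 0.06153 × $300,000,000 = $18,459,000.

$18,500,000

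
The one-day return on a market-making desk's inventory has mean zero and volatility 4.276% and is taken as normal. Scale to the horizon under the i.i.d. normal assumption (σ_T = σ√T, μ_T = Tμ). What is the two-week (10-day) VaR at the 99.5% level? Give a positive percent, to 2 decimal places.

34.83%

At 99.5%, z = 2.576.
σ_{10d} = 4.276% × √10 = 13.522%.
VaR = 2.576 × 13.522% = 34.833%.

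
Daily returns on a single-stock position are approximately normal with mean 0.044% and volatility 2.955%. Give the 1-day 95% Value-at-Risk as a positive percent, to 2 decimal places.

At 95% one-sided, z = 1.645.
VaR = −μ + z·σ = −(0.044%) + 1.645 × 2.955% = 4.817%.

4.82%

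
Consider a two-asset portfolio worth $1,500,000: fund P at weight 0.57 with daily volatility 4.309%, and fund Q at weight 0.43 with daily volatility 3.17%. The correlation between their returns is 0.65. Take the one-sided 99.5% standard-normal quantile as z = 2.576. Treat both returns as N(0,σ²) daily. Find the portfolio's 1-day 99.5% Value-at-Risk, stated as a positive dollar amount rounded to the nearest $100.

$135,200

σ_p² = 0.57²·4.309² + 0.43²·3.17² + 2·0.65·0.57·0.43·4.309·3.17 = 12.2430 (%²).
σ_p = √12.2430 = 3.499%.
VaR = 2.576 × 3.499% = 9.013%; on $1,500,000 that is $135,195.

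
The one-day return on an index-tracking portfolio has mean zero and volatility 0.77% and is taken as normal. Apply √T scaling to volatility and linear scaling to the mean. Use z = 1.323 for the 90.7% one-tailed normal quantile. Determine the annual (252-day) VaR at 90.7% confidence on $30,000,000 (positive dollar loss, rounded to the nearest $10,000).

σ_{252d} = 0.77% × √252 = 12.223%.
VaR = 1.323 × 12.223% = 16.171%.
On $30,000,000: 0.16171 × $30,000,000 = $4,851,300.

$4,850,000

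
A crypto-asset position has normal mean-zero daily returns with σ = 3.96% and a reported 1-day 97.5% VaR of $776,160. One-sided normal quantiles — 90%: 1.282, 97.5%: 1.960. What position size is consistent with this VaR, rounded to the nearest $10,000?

$10,000,000

VaR as a fraction of value: z·σ = 1.960 × 3.96% = 7.7616%.
Position = $776,160 / 0.077616 = $10,000,000.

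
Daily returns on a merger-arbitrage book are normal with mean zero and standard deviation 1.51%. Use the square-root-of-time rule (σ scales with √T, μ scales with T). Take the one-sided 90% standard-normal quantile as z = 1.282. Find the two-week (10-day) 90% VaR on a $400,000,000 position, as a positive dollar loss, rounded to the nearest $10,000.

σ_{10d} = 1.51% × √10 = 4.775%.
VaR = 1.282 × 4.775% = 6.122%.
On $400,000,000: 0.06122 × $400,000,000 = $24,488,000.

$24,490,000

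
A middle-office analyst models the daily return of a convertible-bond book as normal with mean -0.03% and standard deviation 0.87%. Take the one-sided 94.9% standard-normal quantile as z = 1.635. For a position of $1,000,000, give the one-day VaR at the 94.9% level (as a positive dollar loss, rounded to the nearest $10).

$14,520

VaR = −μ + z·σ = −(-0.03%) + 1.635 × 0.87% = 1.452%.
On $1,000,000: 0.01452 × $1,000,000 = $14,520.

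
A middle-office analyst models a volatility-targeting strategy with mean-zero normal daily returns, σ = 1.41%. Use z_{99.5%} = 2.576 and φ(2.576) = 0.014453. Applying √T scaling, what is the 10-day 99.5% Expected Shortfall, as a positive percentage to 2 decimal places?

12.89%

σ_{10d} = 1.41% × √10 = 4.459%.
ES multiplier = φ(z)/(1−α) = 0.014453/0.005 = 2.891.
ES = 4.459% × 2.891 = 12.891%.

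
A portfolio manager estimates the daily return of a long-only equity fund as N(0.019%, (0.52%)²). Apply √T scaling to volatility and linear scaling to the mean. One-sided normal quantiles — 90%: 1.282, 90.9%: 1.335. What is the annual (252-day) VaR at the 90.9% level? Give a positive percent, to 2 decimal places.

6.23%

σ_{252d} = 0.52% × √252 = 8.255%; μ_{252d} = 252 × 0.019% = 4.788%.
VaR = −(4.788%) + 1.335 × 8.255% = 6.232%.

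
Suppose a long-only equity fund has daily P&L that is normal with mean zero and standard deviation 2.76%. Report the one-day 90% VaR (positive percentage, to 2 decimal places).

3.54%

At 90% one-sided, z = 1.282.
VaR = z·σ = 1.282 × 2.76% = 3.538%.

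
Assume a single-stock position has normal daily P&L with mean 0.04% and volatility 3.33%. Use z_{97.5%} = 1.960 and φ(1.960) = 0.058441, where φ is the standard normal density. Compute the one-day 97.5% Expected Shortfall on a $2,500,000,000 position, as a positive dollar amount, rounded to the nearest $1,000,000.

$194,000,000

Tail multiplier: φ(z)/(1−α) = 0.058441 / 0.025 = 2.338.
ES = −(0.04%) + 3.33% × 2.338 = 7.746%.
On $2,500,000,000: 0.07746 × $2,500,000,000 = $193,650,000.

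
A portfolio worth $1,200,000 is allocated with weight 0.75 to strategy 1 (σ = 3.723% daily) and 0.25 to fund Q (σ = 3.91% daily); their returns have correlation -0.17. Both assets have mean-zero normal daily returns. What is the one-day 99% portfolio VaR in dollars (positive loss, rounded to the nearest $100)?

σ_p² = 0.75²·3.723² + 0.25²·3.91² + 2·-0.17·0.75·0.25·3.723·3.91 = 7.8242 (%²).
σ_p = √7.8242 = 2.797%.
At 99%, z = 2.326.
VaR = 2.326 × 2.797% = 6.506%; on $1,200,000 that is $78,072.

$78,100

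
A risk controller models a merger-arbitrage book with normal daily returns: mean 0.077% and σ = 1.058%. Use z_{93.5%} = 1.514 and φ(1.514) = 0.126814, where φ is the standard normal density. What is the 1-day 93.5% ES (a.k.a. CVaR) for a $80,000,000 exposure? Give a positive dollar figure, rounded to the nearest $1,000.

$1,590,000

Tail multiplier: φ(z)/(1−α) = 0.126814 / 0.065 = 1.951.
ES = −(0.077%) + 1.058% × 1.951 = 1.987%.
On $80,000,000: 0.01987 × $80,000,000 = $1,589,600.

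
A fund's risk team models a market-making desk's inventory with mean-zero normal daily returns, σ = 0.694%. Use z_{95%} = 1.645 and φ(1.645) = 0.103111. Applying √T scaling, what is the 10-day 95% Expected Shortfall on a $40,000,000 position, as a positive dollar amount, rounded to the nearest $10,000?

σ_{10d} = 0.694% × √10 = 2.195%.
ES multiplier = φ(z)/(1−α) = 0.103111/0.05 = 2.062.
ES = 2.195% × 2.062 = 4.526%; on $40,000,000: $1,810,400.

$1,810,000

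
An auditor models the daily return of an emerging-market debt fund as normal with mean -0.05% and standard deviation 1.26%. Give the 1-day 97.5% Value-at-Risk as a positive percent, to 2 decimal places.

At 97.5% one-sided, z = 1.960.
VaR = −μ + z·σ = −(-0.05%) + 1.960 × 1.26% = 2.520%.

2.52%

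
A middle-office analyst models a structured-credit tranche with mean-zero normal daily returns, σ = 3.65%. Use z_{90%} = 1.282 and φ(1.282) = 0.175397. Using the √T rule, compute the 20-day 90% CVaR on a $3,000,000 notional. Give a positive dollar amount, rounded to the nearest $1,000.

σ_{20d} = 3.65% × √20 = 16.323%.
ES multiplier = φ(z)/(1−α) = 0.175397/0.1 = 1.754.
ES = 16.323% × 1.754 = 28.631%; on $3,000,000: $858,930.

$859,000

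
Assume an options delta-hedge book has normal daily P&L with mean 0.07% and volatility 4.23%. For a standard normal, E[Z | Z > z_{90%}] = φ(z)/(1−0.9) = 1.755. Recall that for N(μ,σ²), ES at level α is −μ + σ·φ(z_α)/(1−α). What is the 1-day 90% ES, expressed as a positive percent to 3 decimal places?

ES = −(0.07%) + 4.23% × 1.755 = 7.354%.

7.354%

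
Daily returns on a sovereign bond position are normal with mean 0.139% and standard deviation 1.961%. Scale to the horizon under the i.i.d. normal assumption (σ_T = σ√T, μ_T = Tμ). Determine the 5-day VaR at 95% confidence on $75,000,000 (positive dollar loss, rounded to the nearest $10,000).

At 95%, z = 1.645.
σ_{5d} = 1.961% × √5 = 4.385%; μ_{5d} = 5 × 0.139% = 0.695%.
VaR = −(0.695%) + 1.645 × 4.385% = 6.518%.
On $75,000,000: 0.06518 × $75,000,000 = $4,888,500.

$4,890,000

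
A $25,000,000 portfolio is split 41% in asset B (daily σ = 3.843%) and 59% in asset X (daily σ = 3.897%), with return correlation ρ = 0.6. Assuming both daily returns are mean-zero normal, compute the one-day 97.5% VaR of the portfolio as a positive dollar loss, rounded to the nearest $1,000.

σ_p² = 0.41²·3.843² + 0.59²·3.897² + 2·0.6·0.41·0.59·3.843·3.897 = 12.1164 (%²).
σ_p = √12.1164 = 3.481%.
At 97.5%, z = 1.960.
VaR = 1.960 × 3.481% = 6.823%; on $25,000,000 that is $1,705,750.

$1,706,000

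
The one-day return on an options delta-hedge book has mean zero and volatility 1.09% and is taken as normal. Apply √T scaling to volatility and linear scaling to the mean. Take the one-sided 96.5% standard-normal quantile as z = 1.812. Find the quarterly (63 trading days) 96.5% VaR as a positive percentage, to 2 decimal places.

15.68%

σ_{63d} = 1.09% × √63 = 8.652%.
VaR = 1.812 × 8.652% = 15.677%.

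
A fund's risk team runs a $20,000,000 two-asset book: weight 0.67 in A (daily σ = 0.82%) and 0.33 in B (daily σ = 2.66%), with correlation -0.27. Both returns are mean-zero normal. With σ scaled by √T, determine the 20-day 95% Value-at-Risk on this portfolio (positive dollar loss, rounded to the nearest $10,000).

σ_p = √(0.67²·0.82² + 0.33²·2.66² + 2·-0.27·0.67·0.33·0.82·2.66) = 0.901%.
σ_{20d} = 0.901% × √20 = 4.029%.
z(95%) = 1.645.
VaR = 1.645 × 4.029% = 6.628%; on $20,000,000 that is $1,325,600.

$1,330,000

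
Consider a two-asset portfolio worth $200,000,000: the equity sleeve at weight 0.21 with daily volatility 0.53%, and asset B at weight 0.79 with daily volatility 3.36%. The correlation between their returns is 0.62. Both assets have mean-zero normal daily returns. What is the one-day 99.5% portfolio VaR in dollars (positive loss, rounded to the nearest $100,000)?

σ_p² = 0.21²·0.53² + 0.79²·3.36² + 2·0.62·0.21·0.79·0.53·3.36 = 7.4246 (%²).
σ_p = √7.4246 = 2.725%.
At 99.5%, z = 2.576.
VaR = 2.576 × 2.725% = 7.020%; on $200,000,000 that is $14,040,000.

$14,000,000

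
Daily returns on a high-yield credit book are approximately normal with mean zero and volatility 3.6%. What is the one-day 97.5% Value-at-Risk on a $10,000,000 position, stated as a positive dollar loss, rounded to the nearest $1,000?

At 97.5% one-sided, z = 1.960.
VaR = z·σ = 1.960 × 3.6% = 7.056%.
On $10,000,000: 0.07056 × $10,000,000 = $705,600.

$706,000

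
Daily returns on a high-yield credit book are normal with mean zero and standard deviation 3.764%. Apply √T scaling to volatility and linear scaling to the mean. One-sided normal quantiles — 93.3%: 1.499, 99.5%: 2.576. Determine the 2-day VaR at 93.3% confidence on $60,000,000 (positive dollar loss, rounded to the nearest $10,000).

σ_{2d} = 3.764% × √2 = 5.323%.
VaR = 1.499 × 5.323% = 7.979%.
On $60,000,000: 0.07979 × $60,000,000 = $4,787,400.

$4,790,000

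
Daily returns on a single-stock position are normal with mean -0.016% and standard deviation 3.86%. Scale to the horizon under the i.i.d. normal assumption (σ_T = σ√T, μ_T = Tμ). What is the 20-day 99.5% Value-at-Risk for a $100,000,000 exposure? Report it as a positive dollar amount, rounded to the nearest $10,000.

At 99.5%, z = 2.576.
σ_{20d} = 3.86% × √20 = 17.262%; μ_{20d} = 20 × -0.016% = -0.320%.
VaR = −(-0.320%) + 2.576 × 17.262% = 44.787%.
On $100,000,000: 0.44787 × $100,000,000 = $44,787,000.

$44,790,000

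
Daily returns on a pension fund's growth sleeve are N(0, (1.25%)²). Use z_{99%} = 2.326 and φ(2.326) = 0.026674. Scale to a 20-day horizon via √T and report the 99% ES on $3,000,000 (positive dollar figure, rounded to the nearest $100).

$447,300

σ_{20d} = 1.25% × √20 = 5.590%.
ES multiplier = φ(z)/(1−α) = 0.026674/0.01 = 2.667.
ES = 5.590% × 2.667 = 14.909%; on $3,000,000: $447,270.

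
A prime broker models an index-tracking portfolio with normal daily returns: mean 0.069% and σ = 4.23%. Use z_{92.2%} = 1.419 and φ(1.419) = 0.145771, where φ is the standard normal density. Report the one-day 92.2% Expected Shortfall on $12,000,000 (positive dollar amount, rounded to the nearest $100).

$940,400

Tail multiplier: φ(z)/(1−α) = 0.145771 / 0.078 = 1.869.
ES = −(0.069%) + 4.23% × 1.869 = 7.837%.
On $12,000,000: 0.07837 × $12,000,000 = $940,440.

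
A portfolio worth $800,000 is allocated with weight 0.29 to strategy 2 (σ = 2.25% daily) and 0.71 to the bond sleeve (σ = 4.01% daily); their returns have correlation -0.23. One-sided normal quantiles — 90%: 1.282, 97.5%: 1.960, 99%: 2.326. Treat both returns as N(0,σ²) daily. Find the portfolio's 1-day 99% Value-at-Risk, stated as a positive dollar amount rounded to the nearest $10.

σ_p² = 0.29²·2.25² + 0.71²·4.01² + 2·-0.23·0.29·0.71·2.25·4.01 = 7.6772 (%²).
σ_p = √7.6772 = 2.771%.
VaR = 2.326 × 2.771% = 6.445%; on $800,000 that is $51,560.

$51,560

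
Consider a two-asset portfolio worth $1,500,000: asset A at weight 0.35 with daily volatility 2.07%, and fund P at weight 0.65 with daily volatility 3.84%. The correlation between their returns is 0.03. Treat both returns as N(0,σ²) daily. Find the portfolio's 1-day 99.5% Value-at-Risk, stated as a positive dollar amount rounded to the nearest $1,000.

σ_p² = 0.35²·2.07² + 0.65²·3.84² + 2·0.03·0.35·0.65·2.07·3.84 = 6.8634 (%²).
σ_p = √6.8634 = 2.620%.
At 99.5%, z = 2.576.
VaR = 2.576 × 2.620% = 6.749%; on $1,500,000 that is $101,235.

$101,000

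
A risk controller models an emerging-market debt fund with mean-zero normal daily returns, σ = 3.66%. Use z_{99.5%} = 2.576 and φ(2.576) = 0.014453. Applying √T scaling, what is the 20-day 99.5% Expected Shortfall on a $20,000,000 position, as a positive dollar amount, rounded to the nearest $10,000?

$9,460,000

σ_{20d} = 3.66% × √20 = 16.368%.
ES multiplier = φ(z)/(1−α) = 0.014453/0.005 = 2.891.
ES = 16.368% × 2.891 = 47.320%; on $20,000,000: $9,464,000.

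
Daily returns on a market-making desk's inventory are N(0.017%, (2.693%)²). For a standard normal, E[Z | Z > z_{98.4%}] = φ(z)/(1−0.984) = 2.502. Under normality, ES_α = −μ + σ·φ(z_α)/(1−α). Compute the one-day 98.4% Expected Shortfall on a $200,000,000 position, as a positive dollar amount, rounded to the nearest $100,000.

ES = −(0.017%) + 2.693% × 2.502 = 6.721%.
On $200,000,000: 0.06721 × $200,000,000 = $13,442,000.

$13,400,000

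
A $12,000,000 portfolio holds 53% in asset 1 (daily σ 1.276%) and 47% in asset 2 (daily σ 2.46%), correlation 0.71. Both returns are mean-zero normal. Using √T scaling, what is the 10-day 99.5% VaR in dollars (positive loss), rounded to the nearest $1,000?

$1,666,000

σ_p = √(0.53²·1.276² + 0.47²·2.46² + 2·0.71·0.53·0.47·1.276·2.46) = 1.704%.
σ_{10d} = 1.704% × √10 = 5.389%.
z(99.5%) = 2.576.
VaR = 2.576 × 5.389% = 13.882%; on $12,000,000 that is $1,665,840.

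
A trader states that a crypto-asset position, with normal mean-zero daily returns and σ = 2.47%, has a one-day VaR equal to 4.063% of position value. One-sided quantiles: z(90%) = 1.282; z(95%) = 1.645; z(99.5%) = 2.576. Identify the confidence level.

Implied z = VaR/σ = 4.063 / 2.47 = 1.645.
This matches z(95%) = 1.645.

95%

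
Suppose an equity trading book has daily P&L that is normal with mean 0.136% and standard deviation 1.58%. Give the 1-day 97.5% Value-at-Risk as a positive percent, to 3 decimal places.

At 97.5% one-sided, z = 1.960.
VaR = −μ + z·σ = −(0.136%) + 1.960 × 1.58% = 2.961%.

2.961%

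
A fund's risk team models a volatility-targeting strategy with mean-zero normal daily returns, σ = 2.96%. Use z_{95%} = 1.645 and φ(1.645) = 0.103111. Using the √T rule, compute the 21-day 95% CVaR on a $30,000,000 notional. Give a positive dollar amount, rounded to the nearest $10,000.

σ_{21d} = 2.96% × √21 = 13.564%.
ES multiplier = φ(z)/(1−α) = 0.103111/0.05 = 2.062.
ES = 13.564% × 2.062 = 27.969%; on $30,000,000: $8,390,700.

$8,390,000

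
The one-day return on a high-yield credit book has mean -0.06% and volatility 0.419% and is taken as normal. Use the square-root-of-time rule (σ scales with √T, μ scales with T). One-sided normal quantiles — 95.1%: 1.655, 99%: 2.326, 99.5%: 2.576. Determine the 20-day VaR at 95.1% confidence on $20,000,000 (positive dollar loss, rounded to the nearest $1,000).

$860,000

σ_{20d} = 0.419% × √20 = 1.874%; μ_{20d} = 20 × -0.06% = -1.200%.
VaR = −(-1.200%) + 1.655 × 1.874% = 4.301%.
On $20,000,000: 0.04301 × $20,000,000 = $860,200.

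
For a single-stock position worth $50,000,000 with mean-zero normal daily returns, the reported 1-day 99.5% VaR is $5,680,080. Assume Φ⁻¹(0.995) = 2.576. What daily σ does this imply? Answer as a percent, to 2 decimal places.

VaR as a fraction: $5,680,080 / $50,000,000 = 11.360%.
σ = VaR / z = 11.360% / 2.576 = 4.410%.

4.41%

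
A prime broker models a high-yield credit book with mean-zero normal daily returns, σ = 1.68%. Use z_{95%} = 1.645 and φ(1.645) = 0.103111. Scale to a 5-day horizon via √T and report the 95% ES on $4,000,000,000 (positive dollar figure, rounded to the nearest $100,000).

σ_{5d} = 1.68% × √5 = 3.757%.
ES multiplier = φ(z)/(1−α) = 0.103111/0.05 = 2.062.
ES = 3.757% × 2.062 = 7.747%; on $4,000,000,000: $309,880,000.

$309,900,000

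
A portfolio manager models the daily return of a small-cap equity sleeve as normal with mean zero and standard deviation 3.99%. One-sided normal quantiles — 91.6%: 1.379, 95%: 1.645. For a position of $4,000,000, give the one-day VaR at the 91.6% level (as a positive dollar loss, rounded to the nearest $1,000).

$220,000

VaR = z·σ = 1.379 × 3.99% = 5.502%.
On $4,000,000: 0.05502 × $4,000,000 = $220,080.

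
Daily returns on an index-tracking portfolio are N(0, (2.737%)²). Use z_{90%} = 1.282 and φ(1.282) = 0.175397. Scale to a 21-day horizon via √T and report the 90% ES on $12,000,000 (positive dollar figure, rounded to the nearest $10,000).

σ_{21d} = 2.737% × √21 = 12.543%.
ES multiplier = φ(z)/(1−α) = 0.175397/0.1 = 1.754.
ES = 12.543% × 1.754 = 22.000%; on $12,000,000: $2,640,000.

$2,640,000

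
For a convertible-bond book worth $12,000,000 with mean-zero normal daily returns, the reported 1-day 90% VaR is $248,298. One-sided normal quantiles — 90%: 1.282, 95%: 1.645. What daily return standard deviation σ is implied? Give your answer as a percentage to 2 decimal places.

VaR as a fraction: $248,298 / $12,000,000 = 2.069%.
σ = VaR / z = 2.069% / 1.282 = 1.614%.

1.61%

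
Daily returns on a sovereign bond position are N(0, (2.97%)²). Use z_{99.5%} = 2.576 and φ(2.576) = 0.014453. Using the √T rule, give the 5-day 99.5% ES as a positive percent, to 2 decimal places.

σ_{5d} = 2.97% × √5 = 6.641%.
ES multiplier = φ(z)/(1−α) = 0.014453/0.005 = 2.891.
ES = 6.641% × 2.891 = 19.199%.

19.20%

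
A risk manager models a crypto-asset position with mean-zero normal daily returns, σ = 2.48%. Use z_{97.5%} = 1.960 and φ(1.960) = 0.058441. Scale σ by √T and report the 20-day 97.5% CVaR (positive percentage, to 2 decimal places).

σ_{20d} = 2.48% × √20 = 11.091%.
ES multiplier = φ(z)/(1−α) = 0.058441/0.025 = 2.338.
ES = 11.091% × 2.338 = 25.931%.

25.93%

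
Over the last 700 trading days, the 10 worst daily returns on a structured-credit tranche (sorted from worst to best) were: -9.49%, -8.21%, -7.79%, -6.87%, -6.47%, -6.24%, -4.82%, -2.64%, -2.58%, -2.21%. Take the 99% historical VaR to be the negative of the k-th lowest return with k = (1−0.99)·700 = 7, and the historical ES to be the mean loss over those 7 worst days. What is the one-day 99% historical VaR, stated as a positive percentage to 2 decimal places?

k = 7; the 7th lowest return is -4.82%, so VaR = 4.82%.

4.82%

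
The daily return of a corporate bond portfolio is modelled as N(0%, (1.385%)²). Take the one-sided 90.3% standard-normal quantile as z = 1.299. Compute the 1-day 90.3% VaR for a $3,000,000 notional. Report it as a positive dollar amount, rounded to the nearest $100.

VaR = z·σ = 1.299 × 1.385% = 1.799%.
On $3,000,000: 0.01799 × $3,000,000 = $53,970.

$54,000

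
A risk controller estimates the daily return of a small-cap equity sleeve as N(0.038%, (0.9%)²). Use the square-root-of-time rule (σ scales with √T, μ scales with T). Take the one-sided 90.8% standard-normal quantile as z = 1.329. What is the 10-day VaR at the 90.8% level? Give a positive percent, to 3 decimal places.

3.402%

σ_{10d} = 0.9% × √10 = 2.846%; μ_{10d} = 10 × 0.038% = 0.380%.
VaR = −(0.380%) + 1.329 × 2.846% = 3.402%.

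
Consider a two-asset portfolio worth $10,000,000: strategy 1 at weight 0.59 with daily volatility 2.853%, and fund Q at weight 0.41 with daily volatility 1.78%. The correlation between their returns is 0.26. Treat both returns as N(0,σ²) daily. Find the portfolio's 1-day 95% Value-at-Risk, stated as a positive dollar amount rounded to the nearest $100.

σ_p² = 0.59²·2.853² + 0.41²·1.78² + 2·0.26·0.59·0.41·2.853·1.78 = 4.0048 (%²).
σ_p = √4.0048 = 2.001%.
At 95%, z = 1.645.
VaR = 1.645 × 2.001% = 3.292%; on $10,000,000 that is $329,200.

$329,200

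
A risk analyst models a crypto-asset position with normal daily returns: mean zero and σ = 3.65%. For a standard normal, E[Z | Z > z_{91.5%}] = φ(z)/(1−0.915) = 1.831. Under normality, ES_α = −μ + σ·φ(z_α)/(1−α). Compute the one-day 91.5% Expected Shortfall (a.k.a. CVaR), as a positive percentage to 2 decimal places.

ES = 3.65% × 1.831 = 6.683%.

6.68%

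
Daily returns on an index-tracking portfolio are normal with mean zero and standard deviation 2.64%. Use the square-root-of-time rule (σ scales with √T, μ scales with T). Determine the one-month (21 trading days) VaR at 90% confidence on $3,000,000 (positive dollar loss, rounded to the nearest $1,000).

At 90%, z = 1.282.
σ_{21d} = 2.64% × √21 = 12.098%.
VaR = 1.282 × 12.098% = 15.510%.
On $3,000,000: 0.15510 × $3,000,000 = $465,300.

$465,000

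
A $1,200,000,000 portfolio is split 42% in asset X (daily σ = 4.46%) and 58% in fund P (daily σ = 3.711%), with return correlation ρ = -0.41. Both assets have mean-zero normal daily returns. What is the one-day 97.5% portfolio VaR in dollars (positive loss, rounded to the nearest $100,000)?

$51,700,000

σ_p² = 0.42²·4.46² + 0.58²·3.711² + 2·-0.41·0.42·0.58·4.46·3.711 = 4.8355 (%²).
σ_p = √4.8355 = 2.199%.
At 97.5%, z = 1.960.
VaR = 1.960 × 2.199% = 4.310%; on $1,200,000,000 that is $51,720,000.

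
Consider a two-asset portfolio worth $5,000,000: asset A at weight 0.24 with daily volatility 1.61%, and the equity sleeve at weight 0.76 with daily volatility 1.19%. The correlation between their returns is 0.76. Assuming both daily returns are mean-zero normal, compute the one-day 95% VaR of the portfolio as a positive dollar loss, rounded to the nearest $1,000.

σ_p² = 0.24²·1.61² + 0.76²·1.19² + 2·0.76·0.24·0.76·1.61·1.19 = 1.4984 (%²).
σ_p = √1.4984 = 1.224%.
At 95%, z = 1.645.
VaR = 1.645 × 1.224% = 2.013%; on $5,000,000 that is $100,650.

$101,000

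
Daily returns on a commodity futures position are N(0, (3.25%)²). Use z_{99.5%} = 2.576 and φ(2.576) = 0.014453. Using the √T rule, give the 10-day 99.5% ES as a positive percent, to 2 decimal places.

29.71%

σ_{10d} = 3.25% × √10 = 10.277%.
ES multiplier = φ(z)/(1−α) = 0.014453/0.005 = 2.891.
ES = 10.277% × 2.891 = 29.711%.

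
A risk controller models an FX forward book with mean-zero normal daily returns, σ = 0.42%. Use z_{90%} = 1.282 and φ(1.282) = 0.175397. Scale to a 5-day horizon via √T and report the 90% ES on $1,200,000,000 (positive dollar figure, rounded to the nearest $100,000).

σ_{5d} = 0.42% × √5 = 0.939%.
ES multiplier = φ(z)/(1−α) = 0.175397/0.1 = 1.754.
ES = 0.939% × 1.754 = 1.647%; on $1,200,000,000: $19,764,000.

$19,800,000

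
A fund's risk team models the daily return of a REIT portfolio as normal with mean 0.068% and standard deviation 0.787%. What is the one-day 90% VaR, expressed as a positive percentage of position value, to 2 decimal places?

0.94%

At 90% one-sided, z = 1.282.
VaR = −μ + z·σ = −(0.068%) + 1.282 × 0.787% = 0.941%.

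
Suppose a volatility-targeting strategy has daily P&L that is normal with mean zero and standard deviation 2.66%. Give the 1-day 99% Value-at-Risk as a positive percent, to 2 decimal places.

At 99% one-sided, z = 2.326.
VaR = z·σ = 2.326 × 2.66% = 6.187%.

6.19%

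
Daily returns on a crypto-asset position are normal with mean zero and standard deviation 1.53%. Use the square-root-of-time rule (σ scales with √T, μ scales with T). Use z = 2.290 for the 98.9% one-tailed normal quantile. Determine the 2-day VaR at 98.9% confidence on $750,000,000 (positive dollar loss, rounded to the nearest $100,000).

$37,200,000

σ_{2d} = 1.53% × √2 = 2.164%.
VaR = 2.290 × 2.164% = 4.956%.
On $750,000,000: 0.04956 × $750,000,000 = $37,170,000.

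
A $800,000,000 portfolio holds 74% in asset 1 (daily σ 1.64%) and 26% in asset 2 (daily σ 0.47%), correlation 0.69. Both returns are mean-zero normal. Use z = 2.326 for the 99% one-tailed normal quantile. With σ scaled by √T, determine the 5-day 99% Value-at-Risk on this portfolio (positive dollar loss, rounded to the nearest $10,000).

σ_p = √(0.74²·1.64² + 0.26²·0.47² + 2·0.69·0.74·0.26·1.64·0.47) = 1.301%.
σ_{5d} = 1.301% × √5 = 2.909%.
VaR = 2.326 × 2.909% = 6.766%; on $800,000,000 that is $54,128,000.

$54,130,000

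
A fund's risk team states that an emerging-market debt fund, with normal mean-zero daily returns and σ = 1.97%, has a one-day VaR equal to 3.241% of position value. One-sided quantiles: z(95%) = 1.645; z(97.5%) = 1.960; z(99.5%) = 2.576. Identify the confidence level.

Implied z = VaR/σ = 3.241 / 1.97 = 1.645.
This matches z(95%) = 1.645.

95%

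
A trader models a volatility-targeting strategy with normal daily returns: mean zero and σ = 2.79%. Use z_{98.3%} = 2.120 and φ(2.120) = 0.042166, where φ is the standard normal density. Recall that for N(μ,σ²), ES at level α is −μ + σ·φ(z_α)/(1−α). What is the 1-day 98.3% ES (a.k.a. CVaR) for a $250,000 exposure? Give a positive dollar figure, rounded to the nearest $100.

$17,300

Tail multiplier: φ(z)/(1−α) = 0.042166 / 0.017 = 2.480.
ES = 2.79% × 2.480 = 6.919%.
On $250,000: 0.06919 × $250,000 = $17,298.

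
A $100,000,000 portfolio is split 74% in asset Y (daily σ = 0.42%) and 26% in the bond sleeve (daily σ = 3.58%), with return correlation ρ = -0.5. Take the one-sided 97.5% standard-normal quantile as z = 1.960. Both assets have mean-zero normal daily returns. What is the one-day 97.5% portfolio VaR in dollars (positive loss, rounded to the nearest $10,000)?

$1,610,000

σ_p² = 0.74²·0.42² + 0.26²·3.58² + 2·-0.5·0.74·0.26·0.42·3.58 = 0.6737 (%²).
σ_p = √0.6737 = 0.821%.
VaR = 1.960 × 0.821% = 1.609%; on $100,000,000 that is $1,609,000.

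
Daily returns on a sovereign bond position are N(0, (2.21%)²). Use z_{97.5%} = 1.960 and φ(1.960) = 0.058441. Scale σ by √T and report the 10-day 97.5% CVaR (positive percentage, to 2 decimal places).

σ_{10d} = 2.21% × √10 = 6.989%.
ES multiplier = φ(z)/(1−α) = 0.058441/0.025 = 2.338.
ES = 6.989% × 2.338 = 16.340%.

16.34%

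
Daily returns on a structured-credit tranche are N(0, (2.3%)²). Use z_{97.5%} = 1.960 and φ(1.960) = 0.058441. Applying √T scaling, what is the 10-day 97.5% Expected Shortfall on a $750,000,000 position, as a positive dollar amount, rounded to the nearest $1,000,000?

$128,000,000

σ_{10d} = 2.3% × √10 = 7.273%.
ES multiplier = φ(z)/(1−α) = 0.058441/0.025 = 2.338.
ES = 7.273% × 2.338 = 17.004%; on $750,000,000: $127,530,000.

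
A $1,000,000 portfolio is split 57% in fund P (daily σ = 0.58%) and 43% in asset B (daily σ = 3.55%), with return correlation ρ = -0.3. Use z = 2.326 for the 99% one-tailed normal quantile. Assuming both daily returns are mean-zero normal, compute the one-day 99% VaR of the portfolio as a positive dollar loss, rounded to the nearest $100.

$34,000

σ_p² = 0.57²·0.58² + 0.43²·3.55² + 2·-0.3·0.57·0.43·0.58·3.55 = 2.1367 (%²).
σ_p = √2.1367 = 1.462%.
VaR = 2.326 × 1.462% = 3.401%; on $1,000,000 that is $34,010.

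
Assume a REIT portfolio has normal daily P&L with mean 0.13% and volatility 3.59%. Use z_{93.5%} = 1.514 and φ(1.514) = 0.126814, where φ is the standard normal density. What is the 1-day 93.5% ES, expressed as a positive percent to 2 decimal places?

6.87%

Tail multiplier: φ(z)/(1−α) = 0.126814 / 0.065 = 1.951.
ES = −(0.13%) + 3.59% × 1.951 = 6.874%.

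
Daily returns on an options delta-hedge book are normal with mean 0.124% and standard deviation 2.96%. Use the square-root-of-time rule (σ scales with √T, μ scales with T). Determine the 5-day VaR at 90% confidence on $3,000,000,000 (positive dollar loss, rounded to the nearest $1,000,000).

$236,000,000

At 90%, z = 1.282.
σ_{5d} = 2.96% × √5 = 6.619%; μ_{5d} = 5 × 0.124% = 0.620%.
VaR = −(0.620%) + 1.282 × 6.619% = 7.866%.
On $3,000,000,000: 0.07866 × $3,000,000,000 = $235,980,000.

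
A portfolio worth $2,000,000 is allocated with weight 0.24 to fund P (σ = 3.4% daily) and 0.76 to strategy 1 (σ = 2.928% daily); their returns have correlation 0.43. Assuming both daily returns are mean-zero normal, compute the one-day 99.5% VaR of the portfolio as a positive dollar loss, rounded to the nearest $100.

$138,000

σ_p² = 0.24²·3.4² + 0.76²·2.928² + 2·0.43·0.24·0.76·3.4·2.928 = 7.1793 (%²).
σ_p = √7.1793 = 2.679%.
At 99.5%, z = 2.576.
VaR = 2.576 × 2.679% = 6.901%; on $2,000,000 that is $138,020.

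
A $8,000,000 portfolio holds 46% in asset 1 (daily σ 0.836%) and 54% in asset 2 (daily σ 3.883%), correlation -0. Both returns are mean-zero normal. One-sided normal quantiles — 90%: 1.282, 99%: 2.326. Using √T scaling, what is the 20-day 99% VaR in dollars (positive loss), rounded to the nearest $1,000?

σ_p = √(0.46²·0.836² + 0.54²·3.883² + 2·-0·0.46·0.54·0.836·3.883) = 2.132%.
σ_{20d} = 2.132% × √20 = 9.535%.
VaR = 2.326 × 9.535% = 22.178%; on $8,000,000 that is $1,774,240.

$1,774,000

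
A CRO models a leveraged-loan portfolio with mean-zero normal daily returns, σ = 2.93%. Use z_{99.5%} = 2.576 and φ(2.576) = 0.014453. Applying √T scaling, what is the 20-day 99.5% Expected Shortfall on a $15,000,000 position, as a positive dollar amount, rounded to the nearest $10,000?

$5,680,000

σ_{20d} = 2.93% × √20 = 13.103%.
ES multiplier = φ(z)/(1−α) = 0.014453/0.005 = 2.891.
ES = 13.103% × 2.891 = 37.881%; on $15,000,000: $5,682,150.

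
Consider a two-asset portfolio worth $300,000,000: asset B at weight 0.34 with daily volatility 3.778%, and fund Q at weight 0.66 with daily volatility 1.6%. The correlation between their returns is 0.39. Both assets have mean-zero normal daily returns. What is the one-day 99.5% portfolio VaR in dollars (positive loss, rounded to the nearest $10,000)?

$15,110,000

σ_p² = 0.34²·3.778² + 0.66²·1.6² + 2·0.39·0.34·0.66·3.778·1.6 = 3.8232 (%²).
σ_p = √3.8232 = 1.955%.
At 99.5%, z = 2.576.
VaR = 2.576 × 1.955% = 5.036%; on $300,000,000 that is $15,108,000.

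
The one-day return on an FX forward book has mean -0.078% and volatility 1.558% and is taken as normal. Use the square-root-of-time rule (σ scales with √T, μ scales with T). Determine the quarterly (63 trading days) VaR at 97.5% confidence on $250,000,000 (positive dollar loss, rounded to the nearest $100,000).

At 97.5%, z = 1.960.
σ_{63d} = 1.558% × √63 = 12.366%; μ_{63d} = 63 × -0.078% = -4.914%.
VaR = −(-4.914%) + 1.960 × 12.366% = 29.151%.
On $250,000,000: 0.29151 × $250,000,000 = $72,877,500.

$72,900,000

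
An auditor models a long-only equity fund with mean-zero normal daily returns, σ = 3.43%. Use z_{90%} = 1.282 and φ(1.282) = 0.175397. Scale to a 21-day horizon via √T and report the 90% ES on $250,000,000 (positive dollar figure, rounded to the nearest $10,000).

$68,920,000

σ_{21d} = 3.43% × √21 = 15.718%.
ES multiplier = φ(z)/(1−α) = 0.175397/0.1 = 1.754.
ES = 15.718% × 1.754 = 27.569%; on $250,000,000: $68,922,500.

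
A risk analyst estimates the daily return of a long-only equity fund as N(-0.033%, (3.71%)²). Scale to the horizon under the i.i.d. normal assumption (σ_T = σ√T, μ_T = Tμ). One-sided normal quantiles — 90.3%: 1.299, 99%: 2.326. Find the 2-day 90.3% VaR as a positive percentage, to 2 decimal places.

σ_{2d} = 3.71% × √2 = 5.247%; μ_{2d} = 2 × -0.033% = -0.066%.
VaR = −(-0.066%) + 1.299 × 5.247% = 6.882%.

6.88%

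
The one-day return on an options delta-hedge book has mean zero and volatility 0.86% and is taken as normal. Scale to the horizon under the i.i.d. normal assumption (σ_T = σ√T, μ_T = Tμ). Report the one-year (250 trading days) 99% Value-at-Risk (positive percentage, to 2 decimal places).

At 99%, z = 2.326.
σ_{250d} = 0.86% × √250 = 13.598%.
VaR = 2.326 × 13.598% = 31.629%.

31.63%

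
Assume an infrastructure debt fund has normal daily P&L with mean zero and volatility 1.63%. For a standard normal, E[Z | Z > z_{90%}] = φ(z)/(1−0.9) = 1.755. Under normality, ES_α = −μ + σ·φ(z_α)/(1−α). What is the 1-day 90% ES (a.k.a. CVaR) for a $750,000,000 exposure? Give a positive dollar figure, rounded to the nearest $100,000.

ES = 1.63% × 1.755 = 2.861%.
On $750,000,000: 0.02861 × $750,000,000 = $21,457,500.

$21,500,000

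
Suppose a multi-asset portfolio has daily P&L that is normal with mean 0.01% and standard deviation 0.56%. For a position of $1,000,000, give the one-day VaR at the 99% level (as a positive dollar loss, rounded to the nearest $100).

At 99% one-sided, z = 2.326.
VaR = −μ + z·σ = −(0.01%) + 2.326 × 0.56% = 1.293%.
On $1,000,000: 0.01293 × $1,000,000 = $12,930.

$12,900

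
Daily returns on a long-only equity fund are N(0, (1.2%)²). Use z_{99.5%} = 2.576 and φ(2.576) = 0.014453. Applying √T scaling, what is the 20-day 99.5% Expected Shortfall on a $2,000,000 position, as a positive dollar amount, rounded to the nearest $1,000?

σ_{20d} = 1.2% × √20 = 5.367%.
ES multiplier = φ(z)/(1−α) = 0.014453/0.005 = 2.891.
ES = 5.367% × 2.891 = 15.516%; on $2,000,000: $310,320.

$310,000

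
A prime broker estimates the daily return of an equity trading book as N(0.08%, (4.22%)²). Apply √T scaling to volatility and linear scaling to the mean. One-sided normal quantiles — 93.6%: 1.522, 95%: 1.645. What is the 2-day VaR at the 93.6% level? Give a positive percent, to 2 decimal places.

σ_{2d} = 4.22% × √2 = 5.968%; μ_{2d} = 2 × 0.08% = 0.160%.
VaR = −(0.160%) + 1.522 × 5.968% = 8.923%.

8.92%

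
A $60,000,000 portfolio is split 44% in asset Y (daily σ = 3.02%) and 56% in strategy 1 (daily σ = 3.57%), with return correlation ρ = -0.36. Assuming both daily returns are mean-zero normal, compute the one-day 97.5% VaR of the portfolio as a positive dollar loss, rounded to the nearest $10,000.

$2,310,000

σ_p² = 0.44²·3.02² + 0.56²·3.57² + 2·-0.36·0.44·0.56·3.02·3.57 = 3.8498 (%²).
σ_p = √3.8498 = 1.962%.
At 97.5%, z = 1.960.
VaR = 1.960 × 1.962% = 3.846%; on $60,000,000 that is $2,307,600.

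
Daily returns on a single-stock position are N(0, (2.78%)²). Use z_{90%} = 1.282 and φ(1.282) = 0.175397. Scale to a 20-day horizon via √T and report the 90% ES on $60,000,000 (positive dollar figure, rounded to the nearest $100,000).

$13,100,000

σ_{20d} = 2.78% × √20 = 12.433%.
ES multiplier = φ(z)/(1−α) = 0.175397/0.1 = 1.754.
ES = 12.433% × 1.754 = 21.807%; on $60,000,000: $13,084,200.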